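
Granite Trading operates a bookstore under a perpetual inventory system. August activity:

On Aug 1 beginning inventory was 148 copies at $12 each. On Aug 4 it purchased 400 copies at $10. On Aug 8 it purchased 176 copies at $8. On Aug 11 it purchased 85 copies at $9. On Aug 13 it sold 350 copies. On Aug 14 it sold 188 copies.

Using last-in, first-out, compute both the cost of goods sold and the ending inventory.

COGS = $4,943; ending inventory = $3,006

Aug 13, 350 sold [LIFO — newest first]: 85 @ $9 + 176 @ $8 + 89 @ $10 = $3,063
Aug 14, 188 sold [LIFO — newest first]: 188 @ $10 = $1,880
Total COGS = $3,063 + $1,880 = $4,943
Ending inventory: 148 @ $12 + 123 @ $10 = $3,006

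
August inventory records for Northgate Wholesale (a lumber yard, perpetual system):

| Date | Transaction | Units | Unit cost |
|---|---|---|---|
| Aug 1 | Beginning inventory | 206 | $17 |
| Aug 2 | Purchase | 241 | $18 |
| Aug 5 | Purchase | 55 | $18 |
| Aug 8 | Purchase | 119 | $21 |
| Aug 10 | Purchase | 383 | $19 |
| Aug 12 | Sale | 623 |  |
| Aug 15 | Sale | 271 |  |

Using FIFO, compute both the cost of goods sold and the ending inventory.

COGS = $16,516; ending inventory = $2,090

Aug 12, 623 sold [FIFO — oldest first]: 206 @ $17 + 241 @ $18 + 55 @ $18 + 119 @ $21 + 2 @ $19 = $11,367
Aug 15, 271 sold [FIFO — oldest first]: 271 @ $19 = $5,149
Total COGS = $11,367 + $5,149 = $16,516
Ending inventory: 110 @ $19 = $2,090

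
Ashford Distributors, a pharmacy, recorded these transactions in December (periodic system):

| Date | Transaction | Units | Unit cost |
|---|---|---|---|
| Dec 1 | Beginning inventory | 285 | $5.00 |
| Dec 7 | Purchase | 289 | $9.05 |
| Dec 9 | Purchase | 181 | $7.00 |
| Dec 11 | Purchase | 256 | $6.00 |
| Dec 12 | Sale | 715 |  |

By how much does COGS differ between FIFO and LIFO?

$291.45

FIFO COGS: 285 @ $5.00 + 289 @ $9.05 + 141 @ $7.00 = $5,027.45
LIFO COGS: 256 @ $6.00 + 181 @ $7.00 + 278 @ $9.05 = $5,318.90
Difference = |$5,027.45 − $5,318.90| = $291.45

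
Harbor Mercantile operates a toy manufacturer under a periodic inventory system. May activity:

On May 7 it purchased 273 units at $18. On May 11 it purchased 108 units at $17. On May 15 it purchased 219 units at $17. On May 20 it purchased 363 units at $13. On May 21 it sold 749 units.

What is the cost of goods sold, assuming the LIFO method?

COGS = $11,340

May 21, 749 sold [LIFO — newest first]: 363 @ $13 + 219 @ $17 + 108 @ $17 + 59 @ $18 = $11,340
Ending inventory: 214 @ $18 = $3,852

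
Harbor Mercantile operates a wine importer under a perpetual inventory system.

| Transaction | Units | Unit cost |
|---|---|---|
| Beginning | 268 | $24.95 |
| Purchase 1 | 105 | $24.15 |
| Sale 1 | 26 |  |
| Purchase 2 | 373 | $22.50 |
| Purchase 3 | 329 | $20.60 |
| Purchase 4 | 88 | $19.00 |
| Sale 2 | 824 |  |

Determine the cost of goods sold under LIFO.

Sale 1 (26) [LIFO — newest first]: 26 @ $24.15 = $627.90
Sale 2 (824) [LIFO — newest first]: 88 @ $19.00 + 329 @ $20.60 + 373 @ $22.50 + 34 @ $24.15 = $17,663.00
Total COGS = $627.90 + $17,663.00 = $18,290.90
Ending inventory: 268 @ $24.95 + 45 @ $24.15 = $7,773.35
Check: goods available $26,064.25 = COGS $18,290.90 + ending $7,773.35

COGS = $18,290.90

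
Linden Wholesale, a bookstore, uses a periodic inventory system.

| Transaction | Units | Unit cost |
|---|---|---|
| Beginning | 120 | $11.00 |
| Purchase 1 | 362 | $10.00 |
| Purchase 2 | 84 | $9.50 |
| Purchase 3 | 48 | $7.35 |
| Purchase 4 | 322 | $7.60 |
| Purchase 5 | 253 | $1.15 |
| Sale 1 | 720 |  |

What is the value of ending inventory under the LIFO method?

Sale 1 (720) [LIFO — newest first]: 253 @ $1.15 + 322 @ $7.60 + 48 @ $7.35 + 84 @ $9.50 + 13 @ $10.00 = $4,018.95
Ending inventory: 120 @ $11.00 + 349 @ $10.00 = $4,810.00
Check: goods available $8,828.95 = COGS $4,018.95 + ending $4,810.00

Ending inventory = $4,810.00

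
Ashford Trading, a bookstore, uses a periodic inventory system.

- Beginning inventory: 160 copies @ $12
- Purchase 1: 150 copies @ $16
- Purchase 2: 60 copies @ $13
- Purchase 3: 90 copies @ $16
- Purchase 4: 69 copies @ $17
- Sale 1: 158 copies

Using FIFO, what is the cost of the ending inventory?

Sale 1 (158) [FIFO — oldest first]: 158 @ $12 = $1,896
Ending inventory: 2 @ $12 + 150 @ $16 + 60 @ $13 + 90 @ $16 + 69 @ $17 = $5,817

Ending inventory = $5,817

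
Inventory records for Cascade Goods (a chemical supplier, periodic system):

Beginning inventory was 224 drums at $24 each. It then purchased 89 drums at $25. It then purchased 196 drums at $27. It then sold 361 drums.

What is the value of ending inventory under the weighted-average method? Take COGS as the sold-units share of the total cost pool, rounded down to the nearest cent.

Sale 1, sell 361: 361/509 × $12,893.00 → $9,144.15
Ending inventory (cost pool remaining) = $3,748.85
Check: goods available $12,893.00 = COGS $9,144.15 + ending $3,748.85

Ending inventory = $3,748.85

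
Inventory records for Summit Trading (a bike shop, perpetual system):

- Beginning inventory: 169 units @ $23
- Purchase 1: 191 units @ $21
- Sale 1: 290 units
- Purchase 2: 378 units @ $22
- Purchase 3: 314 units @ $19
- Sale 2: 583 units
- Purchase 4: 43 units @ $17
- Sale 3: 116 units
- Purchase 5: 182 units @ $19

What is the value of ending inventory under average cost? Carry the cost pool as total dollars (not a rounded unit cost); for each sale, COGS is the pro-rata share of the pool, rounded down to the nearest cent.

Ending inventory = $5,581.21

After Beginning: 169 on hand, pool $3,887.00 (≈ $23.0000 each)
After Purchase 1: 360 on hand, pool $7,898.00 (≈ $21.9389 each)
Sale 1, sell 290: 290/360 × $7,898.00 → $6,362.27
After Purchase 2: 448 on hand, pool $9,851.73 (≈ $21.9905 each)
After Purchase 3: 762 on hand, pool $15,817.73 (≈ $20.7582 each)
Sale 2, sell 583: 583/762 × $15,817.73 → $12,102.01
After Purchase 4: 222 on hand, pool $4,446.72 (≈ $20.0303 each)
Sale 3, sell 116: 116/222 × $4,446.72 → $2,323.51
After Purchase 5: 288 on hand, pool $5,581.21 (≈ $19.3792 each)
Total COGS = $6,362.27 + $12,102.01 + $2,323.51 = $20,787.79
Ending inventory (cost pool remaining) = $5,581.21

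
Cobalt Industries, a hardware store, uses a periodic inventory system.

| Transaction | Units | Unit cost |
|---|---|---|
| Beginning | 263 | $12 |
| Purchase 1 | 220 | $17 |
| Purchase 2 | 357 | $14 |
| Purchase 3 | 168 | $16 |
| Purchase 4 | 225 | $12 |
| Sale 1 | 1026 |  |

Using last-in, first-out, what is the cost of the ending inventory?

Ending inventory = $2,484

Sale 1 (1026) [LIFO — newest first]: 225 @ $12 + 168 @ $16 + 357 @ $14 + 220 @ $17 + 56 @ $12 = $14,798
Ending inventory: 207 @ $12 = $2,484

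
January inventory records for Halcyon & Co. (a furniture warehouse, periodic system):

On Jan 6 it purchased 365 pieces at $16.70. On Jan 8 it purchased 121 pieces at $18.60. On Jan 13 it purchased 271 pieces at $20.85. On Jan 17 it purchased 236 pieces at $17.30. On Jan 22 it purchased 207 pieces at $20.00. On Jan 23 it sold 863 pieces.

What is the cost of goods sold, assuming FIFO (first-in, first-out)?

COGS = $15,830.25

Jan 23, 863 sold [FIFO — oldest first]: 365 @ $16.70 + 121 @ $18.60 + 271 @ $20.85 + 106 @ $17.30 = $15,830.25
Ending inventory: 130 @ $17.30 + 207 @ $20.00 = $6,389.00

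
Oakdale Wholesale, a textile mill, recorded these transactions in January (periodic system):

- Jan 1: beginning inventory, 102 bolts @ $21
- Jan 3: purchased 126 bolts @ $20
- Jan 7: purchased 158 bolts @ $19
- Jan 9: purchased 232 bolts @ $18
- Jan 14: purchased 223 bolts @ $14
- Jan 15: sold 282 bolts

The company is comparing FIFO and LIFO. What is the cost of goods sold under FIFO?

FIFO COGS: 102 @ $21 + 126 @ $20 + 54 @ $19 = $5,688
LIFO COGS: 223 @ $14 + 59 @ $18 = $4,184

COGS = $5,688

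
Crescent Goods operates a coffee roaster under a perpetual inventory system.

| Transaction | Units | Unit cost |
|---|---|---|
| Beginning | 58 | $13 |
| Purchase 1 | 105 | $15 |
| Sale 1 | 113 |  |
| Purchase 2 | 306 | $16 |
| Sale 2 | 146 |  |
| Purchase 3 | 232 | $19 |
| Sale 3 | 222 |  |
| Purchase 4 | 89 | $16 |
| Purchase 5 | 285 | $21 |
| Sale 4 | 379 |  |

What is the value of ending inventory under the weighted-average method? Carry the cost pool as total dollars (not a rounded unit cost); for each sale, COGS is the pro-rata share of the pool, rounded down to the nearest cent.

Ending inventory = $4,072.08

After Beginning: 58 on hand, pool $754.00 (≈ $13.0000 each)
After Purchase 1: 163 on hand, pool $2,329.00 (≈ $14.2883 each)
Sale 1, sell 113: 113/163 × $2,329.00 → $1,614.58
After Purchase 2: 356 on hand, pool $5,610.42 (≈ $15.7596 each)
Sale 2, sell 146: 146/356 × $5,610.42 → $2,300.90
After Purchase 3: 442 on hand, pool $7,717.52 (≈ $17.4605 each)
Sale 3, sell 222: 222/442 × $7,717.52 → $3,876.22
After Purchase 4: 309 on hand, pool $5,265.30 (≈ $17.0398 each)
After Purchase 5: 594 on hand, pool $11,250.30 (≈ $18.9399 each)
Sale 4, sell 379: 379/594 × $11,250.30 → $7,178.22
Total COGS = $1,614.58 + $2,300.90 + $3,876.22 + $7,178.22 = $14,969.92
Ending inventory (cost pool remaining) = $4,072.08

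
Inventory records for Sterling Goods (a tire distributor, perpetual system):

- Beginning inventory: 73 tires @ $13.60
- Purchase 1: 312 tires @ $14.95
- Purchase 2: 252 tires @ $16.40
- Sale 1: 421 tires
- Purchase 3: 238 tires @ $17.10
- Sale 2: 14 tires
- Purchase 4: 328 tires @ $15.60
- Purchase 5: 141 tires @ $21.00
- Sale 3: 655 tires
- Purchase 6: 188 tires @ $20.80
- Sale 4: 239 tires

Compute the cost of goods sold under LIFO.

Sale 1 (421) [LIFO — newest first]: 252 @ $16.40 + 169 @ $14.95 = $6,659.35
Sale 2 (14) [LIFO — newest first]: 14 @ $17.10 = $239.40
Sale 3 (655) [LIFO — newest first]: 141 @ $21.00 + 328 @ $15.60 + 186 @ $17.10 = $11,258.40
Sale 4 (239) [LIFO — newest first]: 188 @ $20.80 + 38 @ $17.10 + 13 @ $14.95 = $4,754.55
Total COGS = $6,659.35 + $239.40 + $11,258.40 + $4,754.55 = $22,911.70
Ending inventory: 73 @ $13.60 + 130 @ $14.95 = $2,936.30
Check: goods available $25,848.00 = COGS $22,911.70 + ending $2,936.30

COGS = $22,911.70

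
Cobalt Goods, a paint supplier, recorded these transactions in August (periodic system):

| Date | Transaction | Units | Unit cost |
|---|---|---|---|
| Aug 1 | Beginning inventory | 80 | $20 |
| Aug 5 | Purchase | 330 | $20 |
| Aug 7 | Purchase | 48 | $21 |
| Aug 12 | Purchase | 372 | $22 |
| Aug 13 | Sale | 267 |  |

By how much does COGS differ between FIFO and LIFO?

$534

FIFO COGS: 80 @ $20 + 187 @ $20 = $5,340
LIFO COGS: 267 @ $22 = $5,874
Difference = |$5,340 − $5,874| = $534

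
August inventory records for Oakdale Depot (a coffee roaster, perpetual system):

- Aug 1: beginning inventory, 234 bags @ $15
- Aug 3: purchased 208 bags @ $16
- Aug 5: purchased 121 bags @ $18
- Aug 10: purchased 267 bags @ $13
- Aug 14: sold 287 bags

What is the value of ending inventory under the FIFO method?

Aug 14, 287 sold [FIFO — oldest first]: 234 @ $15 + 53 @ $16 = $4,358
Ending inventory: 155 @ $16 + 121 @ $18 + 267 @ $13 = $8,129

Ending inventory = $8,129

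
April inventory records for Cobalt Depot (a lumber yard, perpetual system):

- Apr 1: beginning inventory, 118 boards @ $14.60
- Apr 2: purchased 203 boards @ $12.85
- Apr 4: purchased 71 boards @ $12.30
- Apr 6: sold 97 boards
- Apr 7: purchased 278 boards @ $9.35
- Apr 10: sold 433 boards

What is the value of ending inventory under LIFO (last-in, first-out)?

Apr 6, 97 sold [LIFO — newest first]: 71 @ $12.30 + 26 @ $12.85 = $1,207.40
Apr 10, 433 sold [LIFO — newest first]: 278 @ $9.35 + 155 @ $12.85 = $4,591.05
Total COGS = $1,207.40 + $4,591.05 = $5,798.45
Ending inventory: 118 @ $14.60 + 22 @ $12.85 = $2,005.50
Check: goods available $7,803.95 = COGS $5,798.45 + ending $2,005.50

Ending inventory = $2,005.50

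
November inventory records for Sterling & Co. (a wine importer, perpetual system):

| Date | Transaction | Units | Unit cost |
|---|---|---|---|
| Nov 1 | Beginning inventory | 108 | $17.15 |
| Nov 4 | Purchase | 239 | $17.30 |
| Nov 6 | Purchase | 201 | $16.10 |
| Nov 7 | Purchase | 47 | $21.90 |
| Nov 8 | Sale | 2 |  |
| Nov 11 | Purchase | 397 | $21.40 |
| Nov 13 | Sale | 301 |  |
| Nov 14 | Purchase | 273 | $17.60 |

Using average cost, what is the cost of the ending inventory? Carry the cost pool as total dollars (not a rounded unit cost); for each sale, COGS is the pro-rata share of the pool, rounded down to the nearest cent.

After Nov 1: 108 on hand, pool $1,852.20 (≈ $17.1500 each)
After Nov 4: 347 on hand, pool $5,986.90 (≈ $17.2533 each)
After Nov 6: 548 on hand, pool $9,223.00 (≈ $16.8303 each)
After Nov 7: 595 on hand, pool $10,252.30 (≈ $17.2308 each)
Nov 8, sell 2: 2/595 × $10,252.30 → $34.46
After Nov 11: 990 on hand, pool $18,713.64 (≈ $18.9027 each)
Nov 13, sell 301: 301/990 × $18,713.64 → $5,689.70
After Nov 14: 962 on hand, pool $17,828.74 (≈ $18.5330 each)
Total COGS = $34.46 + $5,689.70 = $5,724.16
Ending inventory (cost pool remaining) = $17,828.74

Ending inventory = $17,828.74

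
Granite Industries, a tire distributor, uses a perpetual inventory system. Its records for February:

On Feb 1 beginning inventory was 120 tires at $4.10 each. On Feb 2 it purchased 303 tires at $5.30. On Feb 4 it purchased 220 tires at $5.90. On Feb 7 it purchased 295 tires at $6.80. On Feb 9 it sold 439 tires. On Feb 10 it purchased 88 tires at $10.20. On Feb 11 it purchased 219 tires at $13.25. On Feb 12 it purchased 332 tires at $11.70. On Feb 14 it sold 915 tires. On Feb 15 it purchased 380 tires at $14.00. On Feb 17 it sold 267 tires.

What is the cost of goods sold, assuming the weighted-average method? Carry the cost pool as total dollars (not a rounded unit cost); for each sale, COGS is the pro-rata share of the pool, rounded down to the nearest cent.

After Feb 1: 120 on hand, pool $492.00 (≈ $4.1000 each)
After Feb 2: 423 on hand, pool $2,097.90 (≈ $4.9596 each)
After Feb 4: 643 on hand, pool $3,395.90 (≈ $5.2813 each)
After Feb 7: 938 on hand, pool $5,401.90 (≈ $5.7590 each)
Feb 9, sell 439: 439/938 × $5,401.90 → $2,528.18
After Feb 10: 587 on hand, pool $3,771.32 (≈ $6.4247 each)
After Feb 11: 806 on hand, pool $6,673.07 (≈ $8.2792 each)
After Feb 12: 1138 on hand, pool $10,557.47 (≈ $9.2772 each)
Feb 14, sell 915: 915/1138 × $10,557.47 → $8,488.65
After Feb 15: 603 on hand, pool $7,388.82 (≈ $12.2534 each)
Feb 17, sell 267: 267/603 × $7,388.82 → $3,271.66
Total COGS = $2,528.18 + $8,488.65 + $3,271.66 = $14,288.49
Ending inventory (cost pool remaining) = $4,117.16

COGS = $14,288.49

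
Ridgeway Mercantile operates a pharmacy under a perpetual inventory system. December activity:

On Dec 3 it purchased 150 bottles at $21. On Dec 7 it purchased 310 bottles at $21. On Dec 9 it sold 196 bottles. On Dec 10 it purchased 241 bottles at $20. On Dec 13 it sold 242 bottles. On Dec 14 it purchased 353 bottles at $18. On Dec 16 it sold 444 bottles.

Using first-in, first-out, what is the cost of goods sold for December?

Dec 9, 196 sold [FIFO — oldest first]: 150 @ $21 + 46 @ $21 = $4,116
Dec 13, 242 sold [FIFO — oldest first]: 242 @ $21 = $5,082
Dec 16, 444 sold [FIFO — oldest first]: 22 @ $21 + 241 @ $20 + 181 @ $18 = $8,540
Total COGS = $4,116 + $5,082 + $8,540 = $17,738
Ending inventory: 172 @ $18 = $3,096
Check: goods available $20,834 = COGS $17,738 + ending $3,096

COGS = $17,738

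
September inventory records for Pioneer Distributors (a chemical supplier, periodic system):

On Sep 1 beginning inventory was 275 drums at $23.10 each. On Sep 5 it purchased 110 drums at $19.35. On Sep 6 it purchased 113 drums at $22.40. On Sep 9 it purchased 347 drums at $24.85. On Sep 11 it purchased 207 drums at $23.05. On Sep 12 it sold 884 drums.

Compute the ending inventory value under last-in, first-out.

Ending inventory = $3,880.80

Sep 12, 884 sold [LIFO — newest first]: 207 @ $23.05 + 347 @ $24.85 + 113 @ $22.40 + 110 @ $19.35 + 107 @ $23.10 = $20,525.70
Ending inventory: 168 @ $23.10 = $3,880.80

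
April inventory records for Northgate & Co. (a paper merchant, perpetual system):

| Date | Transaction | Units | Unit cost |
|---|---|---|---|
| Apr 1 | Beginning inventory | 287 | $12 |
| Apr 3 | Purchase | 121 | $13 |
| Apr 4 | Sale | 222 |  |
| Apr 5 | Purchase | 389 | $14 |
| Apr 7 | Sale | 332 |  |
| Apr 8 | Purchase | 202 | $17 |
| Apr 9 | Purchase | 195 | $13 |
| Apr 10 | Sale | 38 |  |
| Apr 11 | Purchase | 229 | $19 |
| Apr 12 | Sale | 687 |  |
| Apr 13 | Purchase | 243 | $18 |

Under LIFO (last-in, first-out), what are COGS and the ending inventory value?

Apr 4, 222 sold [LIFO — newest first]: 121 @ $13 + 101 @ $12 = $2,785
Apr 7, 332 sold [LIFO — newest first]: 332 @ $14 = $4,648
Apr 10, 38 sold [LIFO — newest first]: 38 @ $13 = $494
Apr 12, 687 sold [LIFO — newest first]: 229 @ $19 + 157 @ $13 + 202 @ $17 + 57 @ $14 + 42 @ $12 = $11,128
Total COGS = $2,785 + $4,648 + $494 + $11,128 = $19,055
Ending inventory: 144 @ $12 + 243 @ $18 = $6,102
Check: goods available $25,157 = COGS $19,055 + ending $6,102

COGS = $19,055; ending inventory = $6,102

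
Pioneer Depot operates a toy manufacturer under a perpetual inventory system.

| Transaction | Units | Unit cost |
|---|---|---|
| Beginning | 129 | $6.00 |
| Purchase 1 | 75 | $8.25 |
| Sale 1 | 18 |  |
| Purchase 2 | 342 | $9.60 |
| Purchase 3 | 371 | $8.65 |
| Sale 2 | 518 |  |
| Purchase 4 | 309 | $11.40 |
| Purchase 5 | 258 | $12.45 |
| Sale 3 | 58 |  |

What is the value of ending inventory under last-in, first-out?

Sale 1 (18) [LIFO — newest first]: 18 @ $8.25 = $148.50
Sale 2 (518) [LIFO — newest first]: 371 @ $8.65 + 147 @ $9.60 = $4,620.35
Sale 3 (58) [LIFO — newest first]: 58 @ $12.45 = $722.10
Total COGS = $148.50 + $4,620.35 + $722.10 = $5,490.95
Ending inventory: 129 @ $6.00 + 57 @ $8.25 + 195 @ $9.60 + 309 @ $11.40 + 200 @ $12.45 = $9,128.85
Check: goods available $14,619.80 = COGS $5,490.95 + ending $9,128.85

Ending inventory = $9,128.85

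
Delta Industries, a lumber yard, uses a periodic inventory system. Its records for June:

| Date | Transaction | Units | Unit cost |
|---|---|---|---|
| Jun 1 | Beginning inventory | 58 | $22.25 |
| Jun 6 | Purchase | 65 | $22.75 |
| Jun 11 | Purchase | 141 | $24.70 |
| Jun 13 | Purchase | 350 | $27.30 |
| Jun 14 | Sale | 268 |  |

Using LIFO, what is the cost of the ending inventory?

Jun 14, 268 sold [LIFO — newest first]: 268 @ $27.30 = $7,316.40
Ending inventory: 58 @ $22.25 + 65 @ $22.75 + 141 @ $24.70 + 82 @ $27.30 = $8,490.55

Ending inventory = $8,490.55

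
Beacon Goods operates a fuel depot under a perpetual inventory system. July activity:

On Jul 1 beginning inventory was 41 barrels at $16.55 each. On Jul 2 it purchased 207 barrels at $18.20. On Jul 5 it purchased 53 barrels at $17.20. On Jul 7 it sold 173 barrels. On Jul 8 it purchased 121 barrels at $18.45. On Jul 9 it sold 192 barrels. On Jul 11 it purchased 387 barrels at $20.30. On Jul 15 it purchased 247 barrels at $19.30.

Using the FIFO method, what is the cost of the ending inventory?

Jul 7, 173 sold [FIFO — oldest first]: 41 @ $16.55 + 132 @ $18.20 = $3,080.95
Jul 9, 192 sold [FIFO — oldest first]: 75 @ $18.20 + 53 @ $17.20 + 64 @ $18.45 = $3,457.40
Total COGS = $3,080.95 + $3,457.40 = $6,538.35
Ending inventory: 57 @ $18.45 + 387 @ $20.30 + 247 @ $19.30 = $13,674.85
Check: goods available $20,213.20 = COGS $6,538.35 + ending $13,674.85

Ending inventory = $13,674.85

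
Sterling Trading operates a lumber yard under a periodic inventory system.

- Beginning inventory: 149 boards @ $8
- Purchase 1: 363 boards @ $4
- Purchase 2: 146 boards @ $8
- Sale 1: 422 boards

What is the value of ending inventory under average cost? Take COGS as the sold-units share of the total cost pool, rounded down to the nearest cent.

Ending inventory = $1,367.23

Sale 1, sell 422: 422/658 × $3,812.00 → $2,444.77
Ending inventory (cost pool remaining) = $1,367.23
Check: goods available $3,812.00 = COGS $2,444.77 + ending $1,367.23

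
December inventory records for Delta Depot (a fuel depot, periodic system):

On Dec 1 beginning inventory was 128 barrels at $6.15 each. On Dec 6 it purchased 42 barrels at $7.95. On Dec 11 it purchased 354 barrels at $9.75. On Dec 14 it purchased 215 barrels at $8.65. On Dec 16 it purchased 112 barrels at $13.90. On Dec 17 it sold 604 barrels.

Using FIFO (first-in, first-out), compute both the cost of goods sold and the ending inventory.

COGS = $5,264.60; ending inventory = $2,724.55

Dec 17, 604 sold [FIFO — oldest first]: 128 @ $6.15 + 42 @ $7.95 + 354 @ $9.75 + 80 @ $8.65 = $5,264.60
Ending inventory: 135 @ $8.65 + 112 @ $13.90 = $2,724.55
Check: goods available $7,989.15 = COGS $5,264.60 + ending $2,724.55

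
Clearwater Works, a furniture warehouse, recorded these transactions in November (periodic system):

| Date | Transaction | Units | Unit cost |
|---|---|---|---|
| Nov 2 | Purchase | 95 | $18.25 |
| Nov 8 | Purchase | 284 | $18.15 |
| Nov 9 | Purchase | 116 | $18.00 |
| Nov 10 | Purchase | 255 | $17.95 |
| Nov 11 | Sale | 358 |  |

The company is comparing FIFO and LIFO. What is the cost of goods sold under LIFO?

FIFO COGS: 95 @ $18.25 + 263 @ $18.15 = $6,507.20
LIFO COGS: 255 @ $17.95 + 103 @ $18.00 = $6,431.25

COGS = $6,431.25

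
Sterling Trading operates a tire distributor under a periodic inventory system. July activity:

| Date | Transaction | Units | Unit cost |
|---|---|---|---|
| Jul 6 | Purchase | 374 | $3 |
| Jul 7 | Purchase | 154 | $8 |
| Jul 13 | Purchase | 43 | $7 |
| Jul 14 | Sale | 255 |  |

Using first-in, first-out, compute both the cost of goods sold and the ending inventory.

COGS = $765; ending inventory = $1,890

Jul 14, 255 sold [FIFO — oldest first]: 255 @ $3 = $765
Ending inventory: 119 @ $3 + 154 @ $8 + 43 @ $7 = $1,890
Check: goods available $2,655 = COGS $765 + ending $1,890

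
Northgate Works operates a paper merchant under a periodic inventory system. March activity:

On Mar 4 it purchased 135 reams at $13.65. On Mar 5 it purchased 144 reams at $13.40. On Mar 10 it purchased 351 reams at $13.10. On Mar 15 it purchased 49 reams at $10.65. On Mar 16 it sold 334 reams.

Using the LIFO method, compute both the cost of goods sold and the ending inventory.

COGS = $4,255.35; ending inventory = $4,636.95

Mar 16, 334 sold [LIFO — newest first]: 49 @ $10.65 + 285 @ $13.10 = $4,255.35
Ending inventory: 135 @ $13.65 + 144 @ $13.40 + 66 @ $13.10 = $4,636.95
Check: goods available $8,892.30 = COGS $4,255.35 + ending $4,636.95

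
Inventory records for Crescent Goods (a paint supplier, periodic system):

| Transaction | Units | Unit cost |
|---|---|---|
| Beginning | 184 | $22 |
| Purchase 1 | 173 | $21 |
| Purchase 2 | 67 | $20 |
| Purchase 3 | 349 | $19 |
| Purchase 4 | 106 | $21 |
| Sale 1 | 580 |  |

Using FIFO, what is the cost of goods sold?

COGS = $11,985

Sale 1 (580) [FIFO — oldest first]: 184 @ $22 + 173 @ $21 + 67 @ $20 + 156 @ $19 = $11,985
Ending inventory: 193 @ $19 + 106 @ $21 = $5,893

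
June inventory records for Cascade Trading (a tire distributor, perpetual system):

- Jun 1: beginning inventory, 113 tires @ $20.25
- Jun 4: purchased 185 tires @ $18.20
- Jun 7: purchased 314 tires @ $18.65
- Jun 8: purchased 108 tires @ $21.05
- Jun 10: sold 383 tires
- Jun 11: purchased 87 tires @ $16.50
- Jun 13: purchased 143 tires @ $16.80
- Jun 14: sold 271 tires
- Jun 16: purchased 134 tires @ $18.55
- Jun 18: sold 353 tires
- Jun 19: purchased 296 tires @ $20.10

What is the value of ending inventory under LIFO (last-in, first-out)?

Jun 10, 383 sold [LIFO — newest first]: 108 @ $21.05 + 275 @ $18.65 = $7,402.15
Jun 14, 271 sold [LIFO — newest first]: 143 @ $16.80 + 87 @ $16.50 + 39 @ $18.65 + 2 @ $18.20 = $4,601.65
Jun 18, 353 sold [LIFO — newest first]: 134 @ $18.55 + 183 @ $18.20 + 36 @ $20.25 = $6,545.30
Total COGS = $7,402.15 + $4,601.65 + $6,545.30 = $18,549.10
Ending inventory: 77 @ $20.25 + 296 @ $20.10 = $7,508.85
Check: goods available $26,057.95 = COGS $18,549.10 + ending $7,508.85

Ending inventory = $7,508.85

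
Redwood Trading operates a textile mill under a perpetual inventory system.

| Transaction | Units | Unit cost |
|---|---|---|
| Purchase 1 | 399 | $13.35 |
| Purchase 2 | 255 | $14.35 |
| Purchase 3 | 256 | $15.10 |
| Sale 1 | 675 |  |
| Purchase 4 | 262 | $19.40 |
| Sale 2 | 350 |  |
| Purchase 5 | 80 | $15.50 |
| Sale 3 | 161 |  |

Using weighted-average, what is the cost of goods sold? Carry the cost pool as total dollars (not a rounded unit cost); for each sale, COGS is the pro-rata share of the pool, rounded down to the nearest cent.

After Purchase 1: 399 on hand, pool $5,326.65 (≈ $13.3500 each)
After Purchase 2: 654 on hand, pool $8,985.90 (≈ $13.7399 each)
After Purchase 3: 910 on hand, pool $12,851.50 (≈ $14.1225 each)
Sale 1, sell 675: 675/910 × $12,851.50 → $9,532.70
After Purchase 4: 497 on hand, pool $8,401.60 (≈ $16.9046 each)
Sale 2, sell 350: 350/497 × $8,401.60 → $5,916.61
After Purchase 5: 227 on hand, pool $3,724.99 (≈ $16.4096 each)
Sale 3, sell 161: 161/227 × $3,724.99 → $2,641.95
Total COGS = $9,532.70 + $5,916.61 + $2,641.95 = $18,091.26
Ending inventory (cost pool remaining) = $1,083.04

COGS = $18,091.26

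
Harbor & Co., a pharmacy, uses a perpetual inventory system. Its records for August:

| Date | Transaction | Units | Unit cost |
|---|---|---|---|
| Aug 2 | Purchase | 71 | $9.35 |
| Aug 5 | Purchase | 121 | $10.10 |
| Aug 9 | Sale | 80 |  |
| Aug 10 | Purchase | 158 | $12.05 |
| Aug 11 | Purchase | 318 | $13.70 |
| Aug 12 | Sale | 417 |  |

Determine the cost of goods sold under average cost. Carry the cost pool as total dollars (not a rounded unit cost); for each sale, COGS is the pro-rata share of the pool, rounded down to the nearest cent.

After Aug 2: 71 on hand, pool $663.85 (≈ $9.3500 each)
After Aug 5: 192 on hand, pool $1,885.95 (≈ $9.8227 each)
Aug 9, sell 80: 80/192 × $1,885.95 → $785.81
After Aug 10: 270 on hand, pool $3,004.04 (≈ $11.1261 each)
After Aug 11: 588 on hand, pool $7,360.64 (≈ $12.5181 each)
Aug 12, sell 417: 417/588 × $7,360.64 → $5,220.04
Total COGS = $785.81 + $5,220.04 = $6,005.85
Ending inventory (cost pool remaining) = $2,140.60

COGS = $6,005.85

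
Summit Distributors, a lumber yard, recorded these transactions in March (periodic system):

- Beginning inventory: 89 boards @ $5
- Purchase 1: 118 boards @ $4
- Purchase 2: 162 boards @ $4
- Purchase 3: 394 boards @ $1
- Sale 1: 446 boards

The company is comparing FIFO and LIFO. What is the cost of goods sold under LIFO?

COGS = $602

FIFO COGS: 89 @ $5 + 118 @ $4 + 162 @ $4 + 77 @ $1 = $1,642
LIFO COGS: 394 @ $1 + 52 @ $4 = $602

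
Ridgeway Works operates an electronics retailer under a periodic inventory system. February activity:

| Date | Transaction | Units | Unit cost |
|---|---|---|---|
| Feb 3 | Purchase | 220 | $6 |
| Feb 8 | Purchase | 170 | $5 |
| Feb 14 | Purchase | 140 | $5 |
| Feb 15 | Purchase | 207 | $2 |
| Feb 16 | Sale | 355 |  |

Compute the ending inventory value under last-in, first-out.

Ending inventory = $2,130

Feb 16, 355 sold [LIFO — newest first]: 207 @ $2 + 140 @ $5 + 8 @ $5 = $1,154
Ending inventory: 220 @ $6 + 162 @ $5 = $2,130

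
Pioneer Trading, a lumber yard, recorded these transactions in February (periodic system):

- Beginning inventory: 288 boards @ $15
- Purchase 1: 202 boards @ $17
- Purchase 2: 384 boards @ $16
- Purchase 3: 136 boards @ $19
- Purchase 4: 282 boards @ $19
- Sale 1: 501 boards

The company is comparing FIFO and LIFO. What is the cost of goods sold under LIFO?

FIFO COGS: 288 @ $15 + 202 @ $17 + 11 @ $16 = $7,930
LIFO COGS: 282 @ $19 + 136 @ $19 + 83 @ $16 = $9,270

COGS = $9,270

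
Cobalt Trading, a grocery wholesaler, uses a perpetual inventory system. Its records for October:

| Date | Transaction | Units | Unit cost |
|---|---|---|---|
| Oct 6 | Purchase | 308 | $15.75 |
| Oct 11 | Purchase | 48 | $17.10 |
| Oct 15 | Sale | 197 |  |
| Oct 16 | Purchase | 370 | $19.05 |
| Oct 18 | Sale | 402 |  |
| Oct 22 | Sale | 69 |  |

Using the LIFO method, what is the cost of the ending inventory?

Ending inventory = $913.50

Oct 15, 197 sold [LIFO — newest first]: 48 @ $17.10 + 149 @ $15.75 = $3,167.55
Oct 18, 402 sold [LIFO — newest first]: 370 @ $19.05 + 32 @ $15.75 = $7,552.50
Oct 22, 69 sold [LIFO — newest first]: 69 @ $15.75 = $1,086.75
Total COGS = $3,167.55 + $7,552.50 + $1,086.75 = $11,806.80
Ending inventory: 58 @ $15.75 = $913.50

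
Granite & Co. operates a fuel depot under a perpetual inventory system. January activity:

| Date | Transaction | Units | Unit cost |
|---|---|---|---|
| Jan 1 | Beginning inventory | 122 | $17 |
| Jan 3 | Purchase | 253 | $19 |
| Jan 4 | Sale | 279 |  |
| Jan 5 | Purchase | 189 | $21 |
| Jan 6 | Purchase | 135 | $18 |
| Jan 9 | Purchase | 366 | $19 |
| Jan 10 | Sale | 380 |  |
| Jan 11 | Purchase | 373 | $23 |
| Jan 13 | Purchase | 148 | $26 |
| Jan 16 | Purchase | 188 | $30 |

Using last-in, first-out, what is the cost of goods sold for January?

COGS = $12,455

Jan 4, 279 sold [LIFO — newest first]: 253 @ $19 + 26 @ $17 = $5,249
Jan 10, 380 sold [LIFO — newest first]: 366 @ $19 + 14 @ $18 = $7,206
Total COGS = $5,249 + $7,206 = $12,455
Ending inventory: 96 @ $17 + 189 @ $21 + 121 @ $18 + 373 @ $23 + 148 @ $26 + 188 @ $30 = $25,846
Check: goods available $38,301 = COGS $12,455 + ending $25,846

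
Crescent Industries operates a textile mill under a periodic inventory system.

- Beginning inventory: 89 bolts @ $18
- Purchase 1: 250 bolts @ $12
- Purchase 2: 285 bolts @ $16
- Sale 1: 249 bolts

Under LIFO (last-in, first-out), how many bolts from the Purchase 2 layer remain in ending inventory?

36

Sale 1 (249) [LIFO — newest first]: 249 @ $16 = $3,984
Ending inventory: 89 @ $18 + 250 @ $12 + 36 @ $16 = $5,178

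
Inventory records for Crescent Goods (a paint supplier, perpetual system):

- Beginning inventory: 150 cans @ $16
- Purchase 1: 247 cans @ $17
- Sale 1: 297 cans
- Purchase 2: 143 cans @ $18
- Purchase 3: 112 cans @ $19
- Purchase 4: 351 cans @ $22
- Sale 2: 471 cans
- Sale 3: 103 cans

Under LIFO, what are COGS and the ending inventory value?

COGS = $16,847; ending inventory = $2,176

Sale 1 (297) [LIFO — newest first]: 247 @ $17 + 50 @ $16 = $4,999
Sale 2 (471) [LIFO — newest first]: 351 @ $22 + 112 @ $19 + 8 @ $18 = $9,994
Sale 3 (103) [LIFO — newest first]: 103 @ $18 = $1,854
Total COGS = $4,999 + $9,994 + $1,854 = $16,847
Ending inventory: 100 @ $16 + 32 @ $18 = $2,176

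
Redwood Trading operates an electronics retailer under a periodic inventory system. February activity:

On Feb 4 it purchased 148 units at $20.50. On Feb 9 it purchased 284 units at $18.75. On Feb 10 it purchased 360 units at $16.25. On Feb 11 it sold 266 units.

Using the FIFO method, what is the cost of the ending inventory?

Ending inventory = $8,962.50

Feb 11, 266 sold [FIFO — oldest first]: 148 @ $20.50 + 118 @ $18.75 = $5,246.50
Ending inventory: 166 @ $18.75 + 360 @ $16.25 = $8,962.50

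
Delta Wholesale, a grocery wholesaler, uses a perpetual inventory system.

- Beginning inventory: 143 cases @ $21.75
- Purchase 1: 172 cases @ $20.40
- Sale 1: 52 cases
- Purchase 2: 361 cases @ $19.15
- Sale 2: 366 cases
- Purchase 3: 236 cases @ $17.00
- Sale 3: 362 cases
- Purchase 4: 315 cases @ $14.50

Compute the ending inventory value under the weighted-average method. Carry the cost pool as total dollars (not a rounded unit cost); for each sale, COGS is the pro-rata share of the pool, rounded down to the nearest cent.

After Beginning: 143 on hand, pool $3,110.25 (≈ $21.7500 each)
After Purchase 1: 315 on hand, pool $6,619.05 (≈ $21.0129 each)
Sale 1, sell 52: 52/315 × $6,619.05 → $1,092.66
After Purchase 2: 624 on hand, pool $12,439.54 (≈ $19.9352 each)
Sale 2, sell 366: 366/624 × $12,439.54 → $7,296.26
After Purchase 3: 494 on hand, pool $9,155.28 (≈ $18.5330 each)
Sale 3, sell 362: 362/494 × $9,155.28 → $6,708.92
After Purchase 4: 447 on hand, pool $7,013.86 (≈ $15.6910 each)
Total COGS = $1,092.66 + $7,296.26 + $6,708.92 = $15,097.84
Ending inventory (cost pool remaining) = $7,013.86

Ending inventory = $7,013.86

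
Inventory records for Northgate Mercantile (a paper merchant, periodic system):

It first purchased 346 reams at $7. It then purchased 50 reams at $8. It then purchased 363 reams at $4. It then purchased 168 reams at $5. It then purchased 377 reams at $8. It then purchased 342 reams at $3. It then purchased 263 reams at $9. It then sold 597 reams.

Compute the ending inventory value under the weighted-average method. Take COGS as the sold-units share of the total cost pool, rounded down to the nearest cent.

Sale 1, sell 597: 597/1909 × $11,523.00 → $3,603.57
Ending inventory (cost pool remaining) = $7,919.43
Check: goods available $11,523.00 = COGS $3,603.57 + ending $7,919.43

Ending inventory = $7,919.43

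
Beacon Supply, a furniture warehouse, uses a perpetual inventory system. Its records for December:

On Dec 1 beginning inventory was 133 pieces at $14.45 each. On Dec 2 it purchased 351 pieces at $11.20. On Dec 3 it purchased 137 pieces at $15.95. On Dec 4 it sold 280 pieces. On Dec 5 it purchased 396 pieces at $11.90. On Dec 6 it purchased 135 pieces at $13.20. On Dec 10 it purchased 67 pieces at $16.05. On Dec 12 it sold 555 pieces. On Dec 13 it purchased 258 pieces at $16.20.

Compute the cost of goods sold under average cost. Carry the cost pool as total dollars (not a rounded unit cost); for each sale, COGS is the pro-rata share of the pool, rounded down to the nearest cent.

COGS = $10,707.28

After Dec 1: 133 on hand, pool $1,921.85 (≈ $14.4500 each)
After Dec 2: 484 on hand, pool $5,853.05 (≈ $12.0931 each)
After Dec 3: 621 on hand, pool $8,038.20 (≈ $12.9440 each)
Dec 4, sell 280: 280/621 × $8,038.20 → $3,624.30
After Dec 5: 737 on hand, pool $9,126.30 (≈ $12.3830 each)
After Dec 6: 872 on hand, pool $10,908.30 (≈ $12.5095 each)
After Dec 10: 939 on hand, pool $11,983.65 (≈ $12.7621 each)
Dec 12, sell 555: 555/939 × $11,983.65 → $7,082.98
After Dec 13: 642 on hand, pool $9,080.27 (≈ $14.1437 each)
Total COGS = $3,624.30 + $7,082.98 = $10,707.28
Ending inventory (cost pool remaining) = $9,080.27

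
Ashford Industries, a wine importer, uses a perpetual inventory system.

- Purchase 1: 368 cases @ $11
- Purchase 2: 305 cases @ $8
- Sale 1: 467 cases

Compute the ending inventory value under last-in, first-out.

Sale 1 (467) [LIFO — newest first]: 305 @ $8 + 162 @ $11 = $4,222
Ending inventory: 206 @ $11 = $2,266

Ending inventory = $2,266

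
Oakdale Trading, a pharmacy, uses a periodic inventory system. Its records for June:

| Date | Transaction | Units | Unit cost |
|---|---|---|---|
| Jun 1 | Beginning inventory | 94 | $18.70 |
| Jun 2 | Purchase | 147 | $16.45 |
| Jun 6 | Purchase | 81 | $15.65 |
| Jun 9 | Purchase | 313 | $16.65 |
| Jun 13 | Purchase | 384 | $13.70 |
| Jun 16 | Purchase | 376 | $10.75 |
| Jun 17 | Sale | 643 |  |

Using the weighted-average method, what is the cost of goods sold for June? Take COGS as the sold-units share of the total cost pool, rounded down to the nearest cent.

Jun 17, sell 643: 643/1395 × $19,957.85 → $9,199.20
Ending inventory (cost pool remaining) = $10,758.65
Check: goods available $19,957.85 = COGS $9,199.20 + ending $10,758.65

COGS = $9,199.20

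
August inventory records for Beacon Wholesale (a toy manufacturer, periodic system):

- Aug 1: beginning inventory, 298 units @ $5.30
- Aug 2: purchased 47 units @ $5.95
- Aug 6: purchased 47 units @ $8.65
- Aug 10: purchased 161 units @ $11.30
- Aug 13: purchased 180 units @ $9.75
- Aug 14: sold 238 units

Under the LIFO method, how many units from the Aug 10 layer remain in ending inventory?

Aug 14, 238 sold [LIFO — newest first]: 180 @ $9.75 + 58 @ $11.30 = $2,410.40
Ending inventory: 298 @ $5.30 + 47 @ $5.95 + 47 @ $8.65 + 103 @ $11.30 = $3,429.50

103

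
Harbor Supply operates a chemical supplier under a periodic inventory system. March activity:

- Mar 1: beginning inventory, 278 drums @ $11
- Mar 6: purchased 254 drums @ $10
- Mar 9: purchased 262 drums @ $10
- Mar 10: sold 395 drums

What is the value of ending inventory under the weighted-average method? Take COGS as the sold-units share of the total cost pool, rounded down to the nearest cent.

Mar 10, sell 395: 395/794 × $8,218.00 → $4,088.29
Ending inventory (cost pool remaining) = $4,129.71
Check: goods available $8,218.00 = COGS $4,088.29 + ending $4,129.71

Ending inventory = $4,129.71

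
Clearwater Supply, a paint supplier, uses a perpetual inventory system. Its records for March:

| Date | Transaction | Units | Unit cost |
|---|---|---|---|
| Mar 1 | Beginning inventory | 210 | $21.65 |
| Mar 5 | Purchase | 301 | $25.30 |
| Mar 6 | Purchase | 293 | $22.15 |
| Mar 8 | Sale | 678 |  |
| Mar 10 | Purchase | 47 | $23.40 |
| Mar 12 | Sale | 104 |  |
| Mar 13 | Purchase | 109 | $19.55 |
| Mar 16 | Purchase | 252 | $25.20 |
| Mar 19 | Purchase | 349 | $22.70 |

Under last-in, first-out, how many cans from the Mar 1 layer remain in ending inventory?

69

Mar 8, 678 sold [LIFO — newest first]: 293 @ $22.15 + 301 @ $25.30 + 84 @ $21.65 = $15,923.85
Mar 12, 104 sold [LIFO — newest first]: 47 @ $23.40 + 57 @ $21.65 = $2,333.85
Total COGS = $15,923.85 + $2,333.85 = $18,257.70
Ending inventory: 69 @ $21.65 + 109 @ $19.55 + 252 @ $25.20 + 349 @ $22.70 = $17,897.50
Check: goods available $36,155.20 = COGS $18,257.70 + ending $17,897.50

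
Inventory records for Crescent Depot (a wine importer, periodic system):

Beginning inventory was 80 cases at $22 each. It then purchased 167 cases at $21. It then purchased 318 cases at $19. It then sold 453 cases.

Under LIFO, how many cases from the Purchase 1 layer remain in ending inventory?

Sale 1 (453) [LIFO — newest first]: 318 @ $19 + 135 @ $21 = $8,877
Ending inventory: 80 @ $22 + 32 @ $21 = $2,432

32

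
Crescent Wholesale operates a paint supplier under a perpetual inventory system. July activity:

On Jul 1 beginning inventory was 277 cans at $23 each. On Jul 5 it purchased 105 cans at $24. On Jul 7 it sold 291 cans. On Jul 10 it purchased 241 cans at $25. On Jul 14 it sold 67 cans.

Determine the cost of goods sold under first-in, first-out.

Jul 7, 291 sold [FIFO — oldest first]: 277 @ $23 + 14 @ $24 = $6,707
Jul 14, 67 sold [FIFO — oldest first]: 67 @ $24 = $1,608
Total COGS = $6,707 + $1,608 = $8,315
Ending inventory: 24 @ $24 + 241 @ $25 = $6,601

COGS = $8,315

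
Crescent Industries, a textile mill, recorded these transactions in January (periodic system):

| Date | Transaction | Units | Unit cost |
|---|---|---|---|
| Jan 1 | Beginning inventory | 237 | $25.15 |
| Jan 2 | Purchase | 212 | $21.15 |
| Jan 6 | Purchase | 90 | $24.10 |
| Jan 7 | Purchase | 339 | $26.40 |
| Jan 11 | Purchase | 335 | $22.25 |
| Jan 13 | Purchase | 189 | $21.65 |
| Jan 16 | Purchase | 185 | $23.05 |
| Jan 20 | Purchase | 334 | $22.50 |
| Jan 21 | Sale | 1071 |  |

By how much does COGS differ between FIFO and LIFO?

FIFO COGS: 237 @ $25.15 + 212 @ $21.15 + 90 @ $24.10 + 339 @ $26.40 + 193 @ $22.25 = $25,857.20
LIFO COGS: 334 @ $22.50 + 185 @ $23.05 + 189 @ $21.65 + 335 @ $22.25 + 28 @ $26.40 = $24,064.05
Difference = |$25,857.20 − $24,064.05| = $1,793.15

$1,793.15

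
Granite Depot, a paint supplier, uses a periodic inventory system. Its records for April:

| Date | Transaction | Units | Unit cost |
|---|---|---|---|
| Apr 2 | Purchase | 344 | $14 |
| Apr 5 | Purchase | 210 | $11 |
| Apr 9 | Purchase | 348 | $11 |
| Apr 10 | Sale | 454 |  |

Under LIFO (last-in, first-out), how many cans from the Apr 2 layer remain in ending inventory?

344

Apr 10, 454 sold [LIFO — newest first]: 348 @ $11 + 106 @ $11 = $4,994
Ending inventory: 344 @ $14 + 104 @ $11 = $5,960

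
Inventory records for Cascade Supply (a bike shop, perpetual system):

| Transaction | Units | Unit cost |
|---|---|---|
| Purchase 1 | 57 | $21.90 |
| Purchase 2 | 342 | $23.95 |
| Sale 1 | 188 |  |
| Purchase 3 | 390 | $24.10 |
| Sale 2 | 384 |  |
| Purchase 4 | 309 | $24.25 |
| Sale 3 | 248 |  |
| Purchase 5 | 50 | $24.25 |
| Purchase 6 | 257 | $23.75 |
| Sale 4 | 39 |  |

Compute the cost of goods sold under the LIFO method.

Sale 1 (188) [LIFO — newest first]: 188 @ $23.95 = $4,502.60
Sale 2 (384) [LIFO — newest first]: 384 @ $24.10 = $9,254.40
Sale 3 (248) [LIFO — newest first]: 248 @ $24.25 = $6,014.00
Sale 4 (39) [LIFO — newest first]: 39 @ $23.75 = $926.25
Total COGS = $4,502.60 + $9,254.40 + $6,014.00 + $926.25 = $20,697.25
Ending inventory: 57 @ $21.90 + 154 @ $23.95 + 6 @ $24.10 + 61 @ $24.25 + 50 @ $24.25 + 218 @ $23.75 = $12,950.45

COGS = $20,697.25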